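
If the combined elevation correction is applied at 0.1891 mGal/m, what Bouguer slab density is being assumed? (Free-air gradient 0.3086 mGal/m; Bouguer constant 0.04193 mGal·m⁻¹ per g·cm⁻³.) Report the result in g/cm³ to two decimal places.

2.85

0.1891 = 0.3086 − 0.04193 × ρ
ρ = (0.3086 − 0.1891) / 0.04193 = 2.85 g/cm³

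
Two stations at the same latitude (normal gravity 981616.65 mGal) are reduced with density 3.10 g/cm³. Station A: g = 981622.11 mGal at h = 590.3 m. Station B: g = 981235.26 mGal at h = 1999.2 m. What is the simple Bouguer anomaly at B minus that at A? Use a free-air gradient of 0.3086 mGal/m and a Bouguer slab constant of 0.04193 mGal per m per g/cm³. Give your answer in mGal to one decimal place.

Δg_SB(A) = 981622.11 − 981616.65 + 0.3086×590.3 − 0.04193×3.10×590.3 = 110.90 mGal
Δg_SB(B) = 981235.26 − 981616.65 + 0.3086×1999.2 − 0.04193×3.10×1999.2 = -24.30 mGal
Difference = -24.30 − (110.90) = -135.20 mGal

-135.2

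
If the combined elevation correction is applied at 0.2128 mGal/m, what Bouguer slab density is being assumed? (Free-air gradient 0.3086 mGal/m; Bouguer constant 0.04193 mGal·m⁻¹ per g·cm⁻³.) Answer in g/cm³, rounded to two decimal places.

0.2128 = 0.3086 − 0.04193 × ρ
ρ = (0.3086 − 0.2128) / 0.04193 = 2.28 g/cm³

2.28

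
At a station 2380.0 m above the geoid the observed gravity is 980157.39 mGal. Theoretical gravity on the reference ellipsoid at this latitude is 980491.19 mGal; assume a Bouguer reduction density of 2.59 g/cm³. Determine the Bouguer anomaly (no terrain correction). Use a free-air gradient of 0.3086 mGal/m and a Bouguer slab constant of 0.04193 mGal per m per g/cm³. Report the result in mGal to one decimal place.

Free-air correction = 0.3086 × 2380.0 = 734.47 mGal
Free-air anomaly = 980157.39 − 980491.19 + (734.47) = 400.67 mGal
Bouguer slab correction = 0.04193 × 2.59 × 2380.0 = 258.46 mGal
Simple Bouguer anomaly = 400.67 − (258.46) = 142.21 mGal

142.2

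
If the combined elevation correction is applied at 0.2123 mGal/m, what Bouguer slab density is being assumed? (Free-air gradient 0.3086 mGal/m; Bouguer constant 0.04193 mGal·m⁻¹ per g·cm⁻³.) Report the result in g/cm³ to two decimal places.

0.2123 = 0.3086 − 0.04193 × ρ
ρ = (0.3086 − 0.2123) / 0.04193 = 2.30 g/cm³

2.30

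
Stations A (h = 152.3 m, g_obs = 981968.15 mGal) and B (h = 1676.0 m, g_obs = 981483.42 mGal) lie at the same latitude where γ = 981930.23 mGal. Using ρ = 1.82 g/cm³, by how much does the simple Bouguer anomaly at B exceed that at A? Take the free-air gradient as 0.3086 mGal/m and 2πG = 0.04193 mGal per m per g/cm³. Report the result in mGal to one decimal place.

Δg_SB(A) = 981968.15 − 981930.23 + 0.3086×152.3 − 0.04193×1.82×152.3 = 73.30 mGal
Δg_SB(B) = 981483.42 − 981930.23 + 0.3086×1676.0 − 0.04193×1.82×1676.0 = -57.50 mGal
Difference = -57.50 − (73.30) = -130.80 mGal

-130.8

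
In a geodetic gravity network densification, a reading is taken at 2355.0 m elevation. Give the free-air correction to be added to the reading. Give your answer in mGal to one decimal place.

726.8

Free-air correction = 0.3086 × 2355.0 = 726.8 mGal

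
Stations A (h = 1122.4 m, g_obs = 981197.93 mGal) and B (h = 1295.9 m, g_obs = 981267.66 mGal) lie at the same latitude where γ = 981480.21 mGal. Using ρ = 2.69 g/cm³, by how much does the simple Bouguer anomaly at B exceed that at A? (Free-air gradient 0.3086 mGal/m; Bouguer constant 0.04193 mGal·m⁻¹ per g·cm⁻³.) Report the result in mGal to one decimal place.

103.7

Δg_SB(A) = 981197.93 − 981480.21 + 0.3086×1122.4 − 0.04193×2.69×1122.4 = -62.50 mGal
Δg_SB(B) = 981267.66 − 981480.21 + 0.3086×1295.9 − 0.04193×2.69×1295.9 = 41.20 mGal
Difference = 41.20 − (-62.50) = 103.70 mGal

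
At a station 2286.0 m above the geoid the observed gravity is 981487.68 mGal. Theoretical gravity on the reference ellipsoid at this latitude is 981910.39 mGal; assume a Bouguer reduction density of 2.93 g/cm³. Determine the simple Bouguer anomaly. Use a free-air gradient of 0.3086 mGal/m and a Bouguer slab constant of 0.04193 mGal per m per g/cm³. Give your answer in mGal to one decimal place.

1.9

Free-air correction = 0.3086 × 2286.0 = 705.46 mGal
Free-air anomaly = 981487.68 − 981910.39 + (705.46) = 282.75 mGal
Bouguer slab correction = 0.04193 × 2.93 × 2286.0 = 280.85 mGal
Simple Bouguer anomaly = 282.75 − (280.85) = 1.90 mGal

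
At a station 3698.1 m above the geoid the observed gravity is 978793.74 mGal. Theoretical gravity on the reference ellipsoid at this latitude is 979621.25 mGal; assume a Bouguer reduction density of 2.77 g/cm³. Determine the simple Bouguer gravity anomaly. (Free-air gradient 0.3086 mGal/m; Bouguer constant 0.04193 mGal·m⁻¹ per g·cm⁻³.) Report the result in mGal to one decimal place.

-115.8

Free-air correction = 0.3086 × 3698.1 = 1141.23 mGal
Free-air anomaly = 978793.74 − 979621.25 + (1141.23) = 313.72 mGal
Bouguer slab correction = 0.04193 × 2.77 × 3698.1 = 429.52 mGal
Simple Bouguer anomaly = 313.72 − (429.52) = -115.80 mGal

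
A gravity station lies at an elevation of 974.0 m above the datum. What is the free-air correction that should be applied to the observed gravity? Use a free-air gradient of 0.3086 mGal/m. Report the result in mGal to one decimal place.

300.6

Free-air correction = 0.3086 × 974.0 = 300.6 mGal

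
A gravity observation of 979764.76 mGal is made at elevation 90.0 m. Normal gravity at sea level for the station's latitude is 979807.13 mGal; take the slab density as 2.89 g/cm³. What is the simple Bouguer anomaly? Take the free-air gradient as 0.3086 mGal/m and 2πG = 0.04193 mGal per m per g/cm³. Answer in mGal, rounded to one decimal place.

-25.5

Free-air correction = 0.3086 × 90.0 = 27.77 mGal
Free-air anomaly = 979764.76 − 979807.13 + (27.77) = -14.60 mGal
Bouguer slab correction = 0.04193 × 2.89 × 90.0 = 10.91 mGal
Simple Bouguer anomaly = -14.60 − (10.91) = -25.51 mGal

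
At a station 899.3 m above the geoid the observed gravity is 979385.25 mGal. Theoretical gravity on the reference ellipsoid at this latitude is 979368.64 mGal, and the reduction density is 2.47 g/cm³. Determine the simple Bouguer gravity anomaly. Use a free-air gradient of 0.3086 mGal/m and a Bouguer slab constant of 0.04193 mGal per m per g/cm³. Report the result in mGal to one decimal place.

Free-air correction = 0.3086 × 899.3 = 277.52 mGal
Free-air anomaly = 979385.25 − 979368.64 + (277.52) = 294.13 mGal
Bouguer slab correction = 0.04193 × 2.47 × 899.3 = 93.14 mGal
Simple Bouguer anomaly = 294.13 − (93.14) = 200.99 mGal

201.0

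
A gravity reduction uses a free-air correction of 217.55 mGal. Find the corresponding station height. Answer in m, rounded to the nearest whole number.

h = 217.55 / 0.3086 = 704.96 m

705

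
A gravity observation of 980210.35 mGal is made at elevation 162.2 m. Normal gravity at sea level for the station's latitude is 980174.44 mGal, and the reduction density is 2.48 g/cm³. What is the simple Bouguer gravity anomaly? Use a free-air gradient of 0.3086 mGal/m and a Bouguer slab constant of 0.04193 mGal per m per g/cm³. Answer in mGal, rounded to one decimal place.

Free-air correction = 0.3086 × 162.2 = 50.05 mGal
Free-air anomaly = 980210.35 − 980174.44 + (50.05) = 85.96 mGal
Bouguer slab correction = 0.04193 × 2.48 × 162.2 = 16.87 mGal
Simple Bouguer anomaly = 85.96 − (16.87) = 69.09 mGal

69.1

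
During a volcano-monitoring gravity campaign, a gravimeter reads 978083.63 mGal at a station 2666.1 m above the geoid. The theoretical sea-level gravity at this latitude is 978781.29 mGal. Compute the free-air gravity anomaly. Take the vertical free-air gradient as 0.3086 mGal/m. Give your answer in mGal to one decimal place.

125.1

Free-air correction = 0.3086 × 2666.1 = 822.76 mGal
Free-air anomaly = 978083.63 − 978781.29 + (822.76) = 125.10 mGal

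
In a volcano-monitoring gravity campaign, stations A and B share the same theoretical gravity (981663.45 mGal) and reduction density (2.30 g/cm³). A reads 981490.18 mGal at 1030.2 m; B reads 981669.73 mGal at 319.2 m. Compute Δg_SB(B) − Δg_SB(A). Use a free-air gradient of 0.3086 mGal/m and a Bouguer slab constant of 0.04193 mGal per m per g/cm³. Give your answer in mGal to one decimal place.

Δg_SB(A) = 981490.18 − 981663.45 + 0.3086×1030.2 − 0.04193×2.30×1030.2 = 45.30 mGal
Δg_SB(B) = 981669.73 − 981663.45 + 0.3086×319.2 − 0.04193×2.30×319.2 = 74.00 mGal
Difference = 74.00 − (45.30) = 28.70 mGal

28.7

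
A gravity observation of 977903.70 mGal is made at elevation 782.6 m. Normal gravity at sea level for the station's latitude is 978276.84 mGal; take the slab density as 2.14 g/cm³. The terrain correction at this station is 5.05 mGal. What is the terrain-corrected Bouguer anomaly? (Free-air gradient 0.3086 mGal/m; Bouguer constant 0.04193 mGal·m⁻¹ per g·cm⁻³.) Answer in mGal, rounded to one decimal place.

-196.8

Free-air correction = 0.3086 × 782.6 = 241.51 mGal
Free-air anomaly = 977903.70 − 978276.84 + (241.51) = -131.63 mGal
Bouguer slab correction = 0.04193 × 2.14 × 782.6 = 70.22 mGal
Simple Bouguer anomaly = -131.63 − (70.22) = -201.85 mGal
Complete Bouguer anomaly = -201.85 + 5.05 = -196.80 mGal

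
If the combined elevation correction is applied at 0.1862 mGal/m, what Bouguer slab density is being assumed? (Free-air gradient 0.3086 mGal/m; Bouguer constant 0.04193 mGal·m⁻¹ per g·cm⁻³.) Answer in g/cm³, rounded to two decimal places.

2.92

0.1862 = 0.3086 − 0.04193 × ρ
ρ = (0.3086 − 0.1862) / 0.04193 = 2.92 g/cm³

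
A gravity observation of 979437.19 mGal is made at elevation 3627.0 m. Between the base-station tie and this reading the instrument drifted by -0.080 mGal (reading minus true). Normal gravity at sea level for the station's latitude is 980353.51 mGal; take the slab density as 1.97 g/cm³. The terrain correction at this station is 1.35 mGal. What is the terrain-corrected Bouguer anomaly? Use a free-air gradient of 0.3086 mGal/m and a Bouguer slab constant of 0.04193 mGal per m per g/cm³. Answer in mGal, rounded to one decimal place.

Drift-corrected reading = 979437.19 − (-0.080) = 979437.270 mGal
Free-air correction = 0.3086 × 3627.0 = 1119.29 mGal
Free-air anomaly = 979437.270 − 980353.51 + (1119.29) = 203.050 mGal
Bouguer slab correction = 0.04193 × 1.97 × 3627.0 = 299.60 mGal
Simple Bouguer anomaly = 203.050 − (299.60) = -96.550 mGal
Complete Bouguer anomaly = -96.550 + 1.35 = -95.200 mGal

-95.2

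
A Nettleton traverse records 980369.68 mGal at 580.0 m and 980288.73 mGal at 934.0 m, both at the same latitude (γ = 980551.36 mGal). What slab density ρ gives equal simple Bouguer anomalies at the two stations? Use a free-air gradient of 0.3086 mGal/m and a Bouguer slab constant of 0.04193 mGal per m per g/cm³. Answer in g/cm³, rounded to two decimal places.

Δg_obs = 980288.73 − 980369.68 = -80.95 mGal over Δh = 934.0 − 580.0 = 354.0 m
Equal Bouguer anomalies ⇒ Δg_obs + (0.3086 − 0.04193ρ)·Δh = 0
0.3086 − 0.04193ρ = −Δg_obs/Δh = 0.22867
ρ = (0.3086 − 0.22867) / 0.04193 = 1.91 g/cm³

1.91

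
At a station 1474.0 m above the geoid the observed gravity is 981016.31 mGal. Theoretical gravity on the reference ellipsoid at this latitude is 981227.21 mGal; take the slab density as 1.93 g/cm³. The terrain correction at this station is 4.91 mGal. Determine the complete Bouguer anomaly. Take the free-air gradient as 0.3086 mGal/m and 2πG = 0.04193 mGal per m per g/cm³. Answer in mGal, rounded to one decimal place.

Free-air correction = 0.3086 × 1474.0 = 454.88 mGal
Free-air anomaly = 981016.31 − 981227.21 + (454.88) = 243.98 mGal
Bouguer slab correction = 0.04193 × 1.93 × 1474.0 = 119.28 mGal
Simple Bouguer anomaly = 243.98 − (119.28) = 124.70 mGal
Complete Bouguer anomaly = 124.70 + 4.91 = 129.61 mGal

129.6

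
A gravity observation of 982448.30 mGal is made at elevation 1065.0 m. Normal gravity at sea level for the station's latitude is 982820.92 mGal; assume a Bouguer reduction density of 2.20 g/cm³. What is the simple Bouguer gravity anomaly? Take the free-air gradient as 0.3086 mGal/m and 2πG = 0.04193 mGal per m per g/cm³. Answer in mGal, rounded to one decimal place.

Free-air correction = 0.3086 × 1065.0 = 328.66 mGal
Free-air anomaly = 982448.30 − 982820.92 + (328.66) = -43.96 mGal
Bouguer slab correction = 0.04193 × 2.20 × 1065.0 = 98.24 mGal
Simple Bouguer anomaly = -43.96 − (98.24) = -142.20 mGal

-142.2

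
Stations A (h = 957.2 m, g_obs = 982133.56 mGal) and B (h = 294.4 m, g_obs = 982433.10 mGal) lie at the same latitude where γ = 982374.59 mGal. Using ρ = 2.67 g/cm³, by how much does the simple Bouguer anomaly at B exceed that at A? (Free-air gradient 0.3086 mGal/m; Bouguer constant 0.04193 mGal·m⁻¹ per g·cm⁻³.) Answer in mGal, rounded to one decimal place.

Δg_SB(A) = 982133.56 − 982374.59 + 0.3086×957.2 − 0.04193×2.67×957.2 = -52.80 mGal
Δg_SB(B) = 982433.10 − 982374.59 + 0.3086×294.4 − 0.04193×2.67×294.4 = 116.40 mGal
Difference = 116.40 − (-52.80) = 169.20 mGal

169.2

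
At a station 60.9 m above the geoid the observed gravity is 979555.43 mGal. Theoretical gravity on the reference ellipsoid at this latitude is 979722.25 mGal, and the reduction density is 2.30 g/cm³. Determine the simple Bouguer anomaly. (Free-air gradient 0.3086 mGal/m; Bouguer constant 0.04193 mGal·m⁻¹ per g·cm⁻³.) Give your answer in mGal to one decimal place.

-153.9

Free-air correction = 0.3086 × 60.9 = 18.79 mGal
Free-air anomaly = 979555.43 − 979722.25 + (18.79) = -148.03 mGal
Bouguer slab correction = 0.04193 × 2.30 × 60.9 = 5.87 mGal
Simple Bouguer anomaly = -148.03 − (5.87) = -153.90 mGal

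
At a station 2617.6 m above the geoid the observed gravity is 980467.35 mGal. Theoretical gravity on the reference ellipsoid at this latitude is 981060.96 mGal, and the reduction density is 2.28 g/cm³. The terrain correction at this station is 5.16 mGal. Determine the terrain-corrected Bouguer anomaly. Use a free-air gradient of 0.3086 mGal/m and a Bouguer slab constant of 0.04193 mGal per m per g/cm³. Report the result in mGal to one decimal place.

-30.9

Free-air correction = 0.3086 × 2617.6 = 807.79 mGal
Free-air anomaly = 980467.35 − 981060.96 + (807.79) = 214.18 mGal
Bouguer slab correction = 0.04193 × 2.28 × 2617.6 = 250.24 mGal
Simple Bouguer anomaly = 214.18 − (250.24) = -36.06 mGal
Complete Bouguer anomaly = -36.06 + 5.16 = -30.90 mGal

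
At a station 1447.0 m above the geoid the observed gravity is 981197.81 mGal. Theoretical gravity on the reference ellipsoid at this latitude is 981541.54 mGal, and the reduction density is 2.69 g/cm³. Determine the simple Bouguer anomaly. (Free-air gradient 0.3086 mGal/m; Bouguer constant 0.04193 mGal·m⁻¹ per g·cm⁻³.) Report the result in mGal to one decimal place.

Free-air correction = 0.3086 × 1447.0 = 446.54 mGal
Free-air anomaly = 981197.81 − 981541.54 + (446.54) = 102.81 mGal
Bouguer slab correction = 0.04193 × 2.69 × 1447.0 = 163.21 mGal
Simple Bouguer anomaly = 102.81 − (163.21) = -60.40 mGal

-60.4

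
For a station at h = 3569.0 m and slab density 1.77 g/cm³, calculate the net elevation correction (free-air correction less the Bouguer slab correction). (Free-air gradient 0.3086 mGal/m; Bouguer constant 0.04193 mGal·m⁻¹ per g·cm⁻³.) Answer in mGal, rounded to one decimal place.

Combined gradient = 0.3086 − 0.04193 × 1.77 = 0.2343839 mGal/m
Combined elevation correction = 0.2343839 × 3569.0 = 836.5 mGal

836.5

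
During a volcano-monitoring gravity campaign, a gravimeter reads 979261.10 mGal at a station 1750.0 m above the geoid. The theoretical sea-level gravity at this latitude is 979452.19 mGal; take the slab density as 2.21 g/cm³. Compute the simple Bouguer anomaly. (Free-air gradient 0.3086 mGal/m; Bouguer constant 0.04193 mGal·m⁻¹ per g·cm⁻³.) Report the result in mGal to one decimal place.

Free-air correction = 0.3086 × 1750.0 = 540.05 mGal
Free-air anomaly = 979261.10 − 979452.19 + (540.05) = 348.96 mGal
Bouguer slab correction = 0.04193 × 2.21 × 1750.0 = 162.16 mGal
Simple Bouguer anomaly = 348.96 − (162.16) = 186.80 mGal

186.8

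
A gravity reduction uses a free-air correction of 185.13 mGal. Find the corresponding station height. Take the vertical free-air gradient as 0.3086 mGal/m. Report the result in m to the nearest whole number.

h = 185.13 / 0.3086 = 599.90 m

600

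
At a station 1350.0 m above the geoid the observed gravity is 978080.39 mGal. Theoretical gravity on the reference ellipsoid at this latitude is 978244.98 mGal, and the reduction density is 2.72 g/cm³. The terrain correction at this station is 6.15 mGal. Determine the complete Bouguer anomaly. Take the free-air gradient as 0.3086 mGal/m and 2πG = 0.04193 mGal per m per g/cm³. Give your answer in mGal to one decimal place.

104.2

Free-air correction = 0.3086 × 1350.0 = 416.61 mGal
Free-air anomaly = 978080.39 − 978244.98 + (416.61) = 252.02 mGal
Bouguer slab correction = 0.04193 × 2.72 × 1350.0 = 153.97 mGal
Simple Bouguer anomaly = 252.02 − (153.97) = 98.05 mGal
Complete Bouguer anomaly = 98.05 + 6.15 = 104.20 mGal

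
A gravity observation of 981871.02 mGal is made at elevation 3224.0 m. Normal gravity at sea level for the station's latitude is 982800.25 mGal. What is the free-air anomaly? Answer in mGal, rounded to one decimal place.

65.7

Free-air correction = 0.3086 × 3224.0 = 994.93 mGal
Free-air anomaly = 981871.02 − 982800.25 + (994.93) = 65.70 mGal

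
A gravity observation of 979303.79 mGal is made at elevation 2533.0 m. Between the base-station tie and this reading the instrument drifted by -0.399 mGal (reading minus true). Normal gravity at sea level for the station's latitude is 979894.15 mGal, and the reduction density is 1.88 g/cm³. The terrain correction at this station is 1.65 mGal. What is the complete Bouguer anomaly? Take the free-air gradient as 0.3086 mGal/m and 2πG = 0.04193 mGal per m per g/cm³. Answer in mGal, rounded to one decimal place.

Drift-corrected reading = 979303.79 − (-0.399) = 979304.189 mGal
Free-air correction = 0.3086 × 2533.0 = 781.68 mGal
Free-air anomaly = 979304.189 − 979894.15 + (781.68) = 191.719 mGal
Bouguer slab correction = 0.04193 × 1.88 × 2533.0 = 199.67 mGal
Simple Bouguer anomaly = 191.719 − (199.67) = -7.951 mGal
Complete Bouguer anomaly = -7.951 + 1.65 = -6.301 mGal

-6.3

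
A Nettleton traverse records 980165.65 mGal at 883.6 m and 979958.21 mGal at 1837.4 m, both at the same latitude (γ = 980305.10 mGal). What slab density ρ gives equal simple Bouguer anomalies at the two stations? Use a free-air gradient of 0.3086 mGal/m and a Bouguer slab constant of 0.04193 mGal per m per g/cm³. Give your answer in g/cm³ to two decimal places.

Δg_obs = 979958.21 − 980165.65 = -207.44 mGal over Δh = 1837.4 − 883.6 = 953.8 m
Equal Bouguer anomalies ⇒ Δg_obs + (0.3086 − 0.04193ρ)·Δh = 0
0.3086 − 0.04193ρ = −Δg_obs/Δh = 0.21749
ρ = (0.3086 − 0.21749) / 0.04193 = 2.17 g/cm³

2.17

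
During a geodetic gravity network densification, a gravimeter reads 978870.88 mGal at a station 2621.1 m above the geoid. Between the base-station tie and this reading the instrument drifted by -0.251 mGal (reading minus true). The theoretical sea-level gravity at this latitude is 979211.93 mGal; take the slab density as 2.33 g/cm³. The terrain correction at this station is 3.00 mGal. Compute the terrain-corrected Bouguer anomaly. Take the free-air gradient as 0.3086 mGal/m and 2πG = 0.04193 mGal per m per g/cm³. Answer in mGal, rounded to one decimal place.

215.0

Drift-corrected reading = 978870.88 − (-0.251) = 978871.131 mGal
Free-air correction = 0.3086 × 2621.1 = 808.87 mGal
Free-air anomaly = 978871.131 − 979211.93 + (808.87) = 468.071 mGal
Bouguer slab correction = 0.04193 × 2.33 × 2621.1 = 256.07 mGal
Simple Bouguer anomaly = 468.071 − (256.07) = 212.001 mGal
Complete Bouguer anomaly = 212.001 + 3.00 = 215.001 mGal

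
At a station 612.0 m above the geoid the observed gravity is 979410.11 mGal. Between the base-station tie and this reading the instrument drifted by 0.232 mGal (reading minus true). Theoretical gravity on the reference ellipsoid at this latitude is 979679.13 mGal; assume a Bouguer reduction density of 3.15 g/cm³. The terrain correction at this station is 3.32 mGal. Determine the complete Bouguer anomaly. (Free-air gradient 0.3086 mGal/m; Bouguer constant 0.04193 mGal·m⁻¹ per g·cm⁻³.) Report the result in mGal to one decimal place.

Drift-corrected reading = 979410.11 − (0.232) = 979409.878 mGal
Free-air correction = 0.3086 × 612.0 = 188.86 mGal
Free-air anomaly = 979409.878 − 979679.13 + (188.86) = -80.392 mGal
Bouguer slab correction = 0.04193 × 3.15 × 612.0 = 80.83 mGal
Simple Bouguer anomaly = -80.392 − (80.83) = -161.222 mGal
Complete Bouguer anomaly = -161.222 + 3.32 = -157.902 mGal

-157.9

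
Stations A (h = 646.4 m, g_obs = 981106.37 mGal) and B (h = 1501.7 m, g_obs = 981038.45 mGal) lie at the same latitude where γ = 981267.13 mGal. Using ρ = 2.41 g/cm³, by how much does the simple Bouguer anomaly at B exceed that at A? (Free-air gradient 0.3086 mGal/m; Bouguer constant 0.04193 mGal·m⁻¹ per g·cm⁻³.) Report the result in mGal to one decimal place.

Δg_SB(A) = 981106.37 − 981267.13 + 0.3086×646.4 − 0.04193×2.41×646.4 = -26.60 mGal
Δg_SB(B) = 981038.45 − 981267.13 + 0.3086×1501.7 − 0.04193×2.41×1501.7 = 83.00 mGal
Difference = 83.00 − (-26.60) = 109.60 mGal

109.6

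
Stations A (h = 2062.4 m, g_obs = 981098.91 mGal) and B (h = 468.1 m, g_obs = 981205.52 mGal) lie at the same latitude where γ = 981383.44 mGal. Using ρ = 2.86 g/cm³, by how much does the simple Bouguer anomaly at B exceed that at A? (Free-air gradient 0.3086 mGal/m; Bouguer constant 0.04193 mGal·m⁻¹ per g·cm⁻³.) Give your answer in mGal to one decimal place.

Δg_SB(A) = 981098.91 − 981383.44 + 0.3086×2062.4 − 0.04193×2.86×2062.4 = 104.60 mGal
Δg_SB(B) = 981205.52 − 981383.44 + 0.3086×468.1 − 0.04193×2.86×468.1 = -89.60 mGal
Difference = -89.60 − (104.60) = -194.20 mGal

-194.2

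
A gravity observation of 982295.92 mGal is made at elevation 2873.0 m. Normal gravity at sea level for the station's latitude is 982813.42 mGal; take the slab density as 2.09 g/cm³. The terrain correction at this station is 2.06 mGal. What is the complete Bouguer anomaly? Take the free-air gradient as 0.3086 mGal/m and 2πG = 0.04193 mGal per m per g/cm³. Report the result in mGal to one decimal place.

Free-air correction = 0.3086 × 2873.0 = 886.61 mGal
Free-air anomaly = 982295.92 − 982813.42 + (886.61) = 369.11 mGal
Bouguer slab correction = 0.04193 × 2.09 × 2873.0 = 251.77 mGal
Simple Bouguer anomaly = 369.11 − (251.77) = 117.34 mGal
Complete Bouguer anomaly = 117.34 + 2.06 = 119.40 mGal

119.4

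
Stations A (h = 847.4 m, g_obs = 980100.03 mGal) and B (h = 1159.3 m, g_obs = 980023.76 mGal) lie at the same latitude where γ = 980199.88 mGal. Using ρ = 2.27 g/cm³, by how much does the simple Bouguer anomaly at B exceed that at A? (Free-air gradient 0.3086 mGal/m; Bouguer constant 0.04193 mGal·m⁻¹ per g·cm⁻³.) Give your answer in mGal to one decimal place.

-9.7

Δg_SB(A) = 980100.03 − 980199.88 + 0.3086×847.4 − 0.04193×2.27×847.4 = 81.00 mGal
Δg_SB(B) = 980023.76 − 980199.88 + 0.3086×1159.3 − 0.04193×2.27×1159.3 = 71.30 mGal
Difference = 71.30 − (81.00) = -9.70 mGal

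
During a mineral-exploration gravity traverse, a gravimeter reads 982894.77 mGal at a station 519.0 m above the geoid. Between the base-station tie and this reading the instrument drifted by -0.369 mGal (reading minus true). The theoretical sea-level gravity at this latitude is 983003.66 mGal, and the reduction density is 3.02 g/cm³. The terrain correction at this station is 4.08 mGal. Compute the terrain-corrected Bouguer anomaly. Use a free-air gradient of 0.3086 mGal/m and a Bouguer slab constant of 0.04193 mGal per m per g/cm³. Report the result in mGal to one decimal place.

Drift-corrected reading = 982894.77 − (-0.369) = 982895.139 mGal
Free-air correction = 0.3086 × 519.0 = 160.16 mGal
Free-air anomaly = 982895.139 − 983003.66 + (160.16) = 51.639 mGal
Bouguer slab correction = 0.04193 × 3.02 × 519.0 = 65.72 mGal
Simple Bouguer anomaly = 51.639 − (65.72) = -14.081 mGal
Complete Bouguer anomaly = -14.081 + 4.08 = -10.001 mGal

-10.0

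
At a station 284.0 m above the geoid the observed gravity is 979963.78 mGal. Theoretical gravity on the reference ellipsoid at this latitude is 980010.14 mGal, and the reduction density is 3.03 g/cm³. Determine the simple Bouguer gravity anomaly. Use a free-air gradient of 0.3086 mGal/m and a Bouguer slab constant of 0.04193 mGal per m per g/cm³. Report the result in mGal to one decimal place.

5.2

Free-air correction = 0.3086 × 284.0 = 87.64 mGal
Free-air anomaly = 979963.78 − 980010.14 + (87.64) = 41.28 mGal
Bouguer slab correction = 0.04193 × 3.03 × 284.0 = 36.08 mGal
Simple Bouguer anomaly = 41.28 − (36.08) = 5.20 mGal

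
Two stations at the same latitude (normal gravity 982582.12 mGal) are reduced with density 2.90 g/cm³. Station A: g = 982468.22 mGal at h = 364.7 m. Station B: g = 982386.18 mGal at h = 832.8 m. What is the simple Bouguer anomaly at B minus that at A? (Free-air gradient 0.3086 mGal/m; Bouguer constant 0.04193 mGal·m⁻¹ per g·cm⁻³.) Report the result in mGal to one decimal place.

5.5

Δg_SB(A) = 982468.22 − 982582.12 + 0.3086×364.7 − 0.04193×2.90×364.7 = -45.70 mGal
Δg_SB(B) = 982386.18 − 982582.12 + 0.3086×832.8 − 0.04193×2.90×832.8 = -40.20 mGal
Difference = -40.20 − (-45.70) = 5.50 mGal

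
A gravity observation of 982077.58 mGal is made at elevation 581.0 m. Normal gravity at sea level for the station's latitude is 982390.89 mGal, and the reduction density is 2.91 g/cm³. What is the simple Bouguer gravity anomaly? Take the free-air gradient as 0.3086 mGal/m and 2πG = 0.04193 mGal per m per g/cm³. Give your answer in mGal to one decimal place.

Free-air correction = 0.3086 × 581.0 = 179.30 mGal
Free-air anomaly = 982077.58 − 982390.89 + (179.30) = -134.01 mGal
Bouguer slab correction = 0.04193 × 2.91 × 581.0 = 70.89 mGal
Simple Bouguer anomaly = -134.01 − (70.89) = -204.90 mGal

-204.9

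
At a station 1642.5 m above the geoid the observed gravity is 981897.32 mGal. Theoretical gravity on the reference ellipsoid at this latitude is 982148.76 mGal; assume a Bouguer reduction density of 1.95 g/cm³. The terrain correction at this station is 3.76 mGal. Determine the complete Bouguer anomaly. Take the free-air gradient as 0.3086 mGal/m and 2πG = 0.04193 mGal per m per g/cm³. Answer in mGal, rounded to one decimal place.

Free-air correction = 0.3086 × 1642.5 = 506.88 mGal
Free-air anomaly = 981897.32 − 982148.76 + (506.88) = 255.44 mGal
Bouguer slab correction = 0.04193 × 1.95 × 1642.5 = 134.30 mGal
Simple Bouguer anomaly = 255.44 − (134.30) = 121.14 mGal
Complete Bouguer anomaly = 121.14 + 3.76 = 124.90 mGal

124.9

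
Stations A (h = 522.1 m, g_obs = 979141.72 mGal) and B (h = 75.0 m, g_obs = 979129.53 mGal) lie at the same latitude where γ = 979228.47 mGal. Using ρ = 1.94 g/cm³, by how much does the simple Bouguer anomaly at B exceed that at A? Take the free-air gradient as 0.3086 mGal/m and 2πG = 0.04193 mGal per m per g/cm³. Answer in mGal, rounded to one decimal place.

Δg_SB(A) = 979141.72 − 979228.47 + 0.3086×522.1 − 0.04193×1.94×522.1 = 31.90 mGal
Δg_SB(B) = 979129.53 − 979228.47 + 0.3086×75.0 − 0.04193×1.94×75.0 = -81.90 mGal
Difference = -81.90 − (31.90) = -113.80 mGal

-113.8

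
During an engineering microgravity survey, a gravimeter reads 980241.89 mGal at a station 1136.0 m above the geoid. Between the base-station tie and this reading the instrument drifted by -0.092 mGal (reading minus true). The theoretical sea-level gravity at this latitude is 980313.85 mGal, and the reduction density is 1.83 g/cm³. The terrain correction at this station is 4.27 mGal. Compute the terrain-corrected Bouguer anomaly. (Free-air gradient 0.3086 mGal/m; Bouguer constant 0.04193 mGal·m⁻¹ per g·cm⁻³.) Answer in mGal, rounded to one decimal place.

Drift-corrected reading = 980241.89 − (-0.092) = 980241.982 mGal
Free-air correction = 0.3086 × 1136.0 = 350.57 mGal
Free-air anomaly = 980241.982 − 980313.85 + (350.57) = 278.702 mGal
Bouguer slab correction = 0.04193 × 1.83 × 1136.0 = 87.17 mGal
Simple Bouguer anomaly = 278.702 − (87.17) = 191.532 mGal
Complete Bouguer anomaly = 191.532 + 4.27 = 195.802 mGal

195.8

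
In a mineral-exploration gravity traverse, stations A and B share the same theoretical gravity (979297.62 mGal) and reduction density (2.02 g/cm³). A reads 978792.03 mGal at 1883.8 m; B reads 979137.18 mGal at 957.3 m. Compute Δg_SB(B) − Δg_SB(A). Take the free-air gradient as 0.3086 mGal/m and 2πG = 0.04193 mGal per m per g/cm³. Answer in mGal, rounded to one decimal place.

137.7

Δg_SB(A) = 978792.03 − 979297.62 + 0.3086×1883.8 − 0.04193×2.02×1883.8 = -83.80 mGal
Δg_SB(B) = 979137.18 − 979297.62 + 0.3086×957.3 − 0.04193×2.02×957.3 = 53.90 mGal
Difference = 53.90 − (-83.80) = 137.70 mGal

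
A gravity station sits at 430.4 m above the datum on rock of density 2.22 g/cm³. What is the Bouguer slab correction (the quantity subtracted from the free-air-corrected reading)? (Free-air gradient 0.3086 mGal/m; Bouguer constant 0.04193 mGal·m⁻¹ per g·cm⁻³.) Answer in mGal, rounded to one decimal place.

40.1

Bouguer slab correction = 0.04193 × 2.22 × 430.4 = 40.1 mGal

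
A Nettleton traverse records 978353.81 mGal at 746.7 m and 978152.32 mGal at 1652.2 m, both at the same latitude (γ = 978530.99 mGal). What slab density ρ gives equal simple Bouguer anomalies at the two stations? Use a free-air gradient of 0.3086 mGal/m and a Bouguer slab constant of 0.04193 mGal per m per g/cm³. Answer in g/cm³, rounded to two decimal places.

2.05

Δg_obs = 978152.32 − 978353.81 = -201.49 mGal over Δh = 1652.2 − 746.7 = 905.5 m
Equal Bouguer anomalies ⇒ Δg_obs + (0.3086 − 0.04193ρ)·Δh = 0
0.3086 − 0.04193ρ = −Δg_obs/Δh = 0.22252
ρ = (0.3086 − 0.22252) / 0.04193 = 2.05 g/cm³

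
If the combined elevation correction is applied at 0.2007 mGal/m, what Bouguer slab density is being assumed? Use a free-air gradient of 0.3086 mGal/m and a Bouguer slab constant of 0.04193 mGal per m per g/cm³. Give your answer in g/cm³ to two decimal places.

0.2007 = 0.3086 − 0.04193 × ρ
ρ = (0.3086 − 0.2007) / 0.04193 = 2.57 g/cm³

2.57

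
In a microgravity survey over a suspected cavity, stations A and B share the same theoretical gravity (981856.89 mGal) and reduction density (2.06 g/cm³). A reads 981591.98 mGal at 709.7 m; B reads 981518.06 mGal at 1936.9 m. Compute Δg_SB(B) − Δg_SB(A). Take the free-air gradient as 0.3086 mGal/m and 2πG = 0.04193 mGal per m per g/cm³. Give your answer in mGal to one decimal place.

Δg_SB(A) = 981591.98 − 981856.89 + 0.3086×709.7 − 0.04193×2.06×709.7 = -107.20 mGal
Δg_SB(B) = 981518.06 − 981856.89 + 0.3086×1936.9 − 0.04193×2.06×1936.9 = 91.60 mGal
Difference = 91.60 − (-107.20) = 198.80 mGal

198.8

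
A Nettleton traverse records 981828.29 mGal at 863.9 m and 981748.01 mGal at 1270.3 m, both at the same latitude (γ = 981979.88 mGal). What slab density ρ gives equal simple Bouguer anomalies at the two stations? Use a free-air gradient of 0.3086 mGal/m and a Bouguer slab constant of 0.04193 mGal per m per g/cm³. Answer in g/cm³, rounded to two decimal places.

2.65

Δg_obs = 981748.01 − 981828.29 = -80.28 mGal over Δh = 1270.3 − 863.9 = 406.4 m
Equal Bouguer anomalies ⇒ Δg_obs + (0.3086 − 0.04193ρ)·Δh = 0
0.3086 − 0.04193ρ = −Δg_obs/Δh = 0.19754
ρ = (0.3086 − 0.19754) / 0.04193 = 2.65 g/cm³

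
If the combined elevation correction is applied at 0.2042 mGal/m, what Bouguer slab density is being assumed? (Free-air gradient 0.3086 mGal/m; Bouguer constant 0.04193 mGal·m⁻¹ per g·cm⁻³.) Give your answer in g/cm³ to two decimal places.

2.49

0.2042 = 0.3086 − 0.04193 × ρ
ρ = (0.3086 − 0.2042) / 0.04193 = 2.49 g/cm³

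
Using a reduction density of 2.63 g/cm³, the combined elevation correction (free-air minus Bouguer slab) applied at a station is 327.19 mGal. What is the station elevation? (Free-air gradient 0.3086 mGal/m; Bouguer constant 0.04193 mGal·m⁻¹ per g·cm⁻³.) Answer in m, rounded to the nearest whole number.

1650

Combined gradient = 0.3086 − 0.04193 × 2.63 = 0.1983241 mGal/m
h = 327.19 / 0.1983241 = 1649.77 m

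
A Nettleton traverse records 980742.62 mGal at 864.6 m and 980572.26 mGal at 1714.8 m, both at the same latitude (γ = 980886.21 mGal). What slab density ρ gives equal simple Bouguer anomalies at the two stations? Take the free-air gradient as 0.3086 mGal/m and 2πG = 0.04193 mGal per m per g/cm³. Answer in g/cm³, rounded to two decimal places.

Δg_obs = 980572.26 − 980742.62 = -170.36 mGal over Δh = 1714.8 − 864.6 = 850.2 m
Equal Bouguer anomalies ⇒ Δg_obs + (0.3086 − 0.04193ρ)·Δh = 0
0.3086 − 0.04193ρ = −Δg_obs/Δh = 0.20038
ρ = (0.3086 − 0.20038) / 0.04193 = 2.58 g/cm³

2.58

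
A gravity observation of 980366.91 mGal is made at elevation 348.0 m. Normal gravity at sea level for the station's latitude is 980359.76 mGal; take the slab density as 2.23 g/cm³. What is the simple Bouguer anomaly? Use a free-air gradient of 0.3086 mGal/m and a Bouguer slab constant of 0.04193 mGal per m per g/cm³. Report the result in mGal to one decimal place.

82.0

Free-air correction = 0.3086 × 348.0 = 107.39 mGal
Free-air anomaly = 980366.91 − 980359.76 + (107.39) = 114.54 mGal
Bouguer slab correction = 0.04193 × 2.23 × 348.0 = 32.54 mGal
Simple Bouguer anomaly = 114.54 − (32.54) = 82.00 mGal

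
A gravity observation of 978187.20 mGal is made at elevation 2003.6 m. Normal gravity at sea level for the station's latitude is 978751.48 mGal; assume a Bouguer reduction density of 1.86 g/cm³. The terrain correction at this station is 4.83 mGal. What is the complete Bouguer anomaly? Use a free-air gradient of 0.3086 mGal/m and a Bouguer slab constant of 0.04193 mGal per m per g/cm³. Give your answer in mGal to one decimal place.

Free-air correction = 0.3086 × 2003.6 = 618.31 mGal
Free-air anomaly = 978187.20 − 978751.48 + (618.31) = 54.03 mGal
Bouguer slab correction = 0.04193 × 1.86 × 2003.6 = 156.26 mGal
Simple Bouguer anomaly = 54.03 − (156.26) = -102.23 mGal
Complete Bouguer anomaly = -102.23 + 4.83 = -97.40 mGal

-97.4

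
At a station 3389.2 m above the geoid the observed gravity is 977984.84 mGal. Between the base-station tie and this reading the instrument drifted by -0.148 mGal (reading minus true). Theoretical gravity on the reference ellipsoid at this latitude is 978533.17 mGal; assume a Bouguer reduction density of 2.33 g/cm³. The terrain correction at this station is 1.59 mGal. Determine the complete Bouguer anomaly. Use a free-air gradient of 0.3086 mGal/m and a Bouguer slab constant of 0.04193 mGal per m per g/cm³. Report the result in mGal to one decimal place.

Drift-corrected reading = 977984.84 − (-0.148) = 977984.988 mGal
Free-air correction = 0.3086 × 3389.2 = 1045.91 mGal
Free-air anomaly = 977984.988 − 978533.17 + (1045.91) = 497.728 mGal
Bouguer slab correction = 0.04193 × 2.33 × 3389.2 = 331.11 mGal
Simple Bouguer anomaly = 497.728 − (331.11) = 166.618 mGal
Complete Bouguer anomaly = 166.618 + 1.59 = 168.208 mGal

168.2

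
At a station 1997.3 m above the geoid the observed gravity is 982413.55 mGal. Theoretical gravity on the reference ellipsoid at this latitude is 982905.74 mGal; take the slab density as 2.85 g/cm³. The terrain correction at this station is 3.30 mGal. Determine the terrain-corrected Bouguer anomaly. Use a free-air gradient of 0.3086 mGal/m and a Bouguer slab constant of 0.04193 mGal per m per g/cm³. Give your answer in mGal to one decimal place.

Free-air correction = 0.3086 × 1997.3 = 616.37 mGal
Free-air anomaly = 982413.55 − 982905.74 + (616.37) = 124.18 mGal
Bouguer slab correction = 0.04193 × 2.85 × 1997.3 = 238.68 mGal
Simple Bouguer anomaly = 124.18 − (238.68) = -114.50 mGal
Complete Bouguer anomaly = -114.50 + 3.30 = -111.20 mGal

-111.2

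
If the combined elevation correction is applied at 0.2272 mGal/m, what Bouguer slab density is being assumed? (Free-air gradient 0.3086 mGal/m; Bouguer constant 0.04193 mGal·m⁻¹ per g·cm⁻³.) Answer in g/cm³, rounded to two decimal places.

1.94

0.2272 = 0.3086 − 0.04193 × ρ
ρ = (0.3086 − 0.2272) / 0.04193 = 1.94 g/cm³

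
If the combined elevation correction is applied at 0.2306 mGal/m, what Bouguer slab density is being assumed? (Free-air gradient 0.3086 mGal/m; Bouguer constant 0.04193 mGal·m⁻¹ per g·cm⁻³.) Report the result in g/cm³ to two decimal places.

1.86

0.2306 = 0.3086 − 0.04193 × ρ
ρ = (0.3086 − 0.2306) / 0.04193 = 1.86 g/cm³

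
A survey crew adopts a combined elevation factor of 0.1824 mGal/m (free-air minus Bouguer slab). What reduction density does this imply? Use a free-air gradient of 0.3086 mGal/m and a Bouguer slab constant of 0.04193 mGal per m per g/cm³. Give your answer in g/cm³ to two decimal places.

3.01

0.1824 = 0.3086 − 0.04193 × ρ
ρ = (0.3086 − 0.1824) / 0.04193 = 3.01 g/cm³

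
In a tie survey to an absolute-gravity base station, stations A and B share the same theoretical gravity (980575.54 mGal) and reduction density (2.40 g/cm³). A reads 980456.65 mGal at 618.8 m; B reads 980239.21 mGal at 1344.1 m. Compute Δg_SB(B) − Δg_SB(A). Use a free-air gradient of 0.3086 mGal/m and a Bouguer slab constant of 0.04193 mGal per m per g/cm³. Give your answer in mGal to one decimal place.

-66.6

Δg_SB(A) = 980456.65 − 980575.54 + 0.3086×618.8 − 0.04193×2.40×618.8 = 9.80 mGal
Δg_SB(B) = 980239.21 − 980575.54 + 0.3086×1344.1 − 0.04193×2.40×1344.1 = -56.80 mGal
Difference = -56.80 − (9.80) = -66.60 mGal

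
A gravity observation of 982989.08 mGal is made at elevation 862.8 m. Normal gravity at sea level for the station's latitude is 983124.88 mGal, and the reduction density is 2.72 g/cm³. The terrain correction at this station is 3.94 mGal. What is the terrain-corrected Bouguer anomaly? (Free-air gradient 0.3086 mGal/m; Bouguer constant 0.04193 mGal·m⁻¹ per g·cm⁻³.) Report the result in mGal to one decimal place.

36.0

Free-air correction = 0.3086 × 862.8 = 266.26 mGal
Free-air anomaly = 982989.08 − 983124.88 + (266.26) = 130.46 mGal
Bouguer slab correction = 0.04193 × 2.72 × 862.8 = 98.40 mGal
Simple Bouguer anomaly = 130.46 − (98.40) = 32.06 mGal
Complete Bouguer anomaly = 32.06 + 3.94 = 36.00 mGal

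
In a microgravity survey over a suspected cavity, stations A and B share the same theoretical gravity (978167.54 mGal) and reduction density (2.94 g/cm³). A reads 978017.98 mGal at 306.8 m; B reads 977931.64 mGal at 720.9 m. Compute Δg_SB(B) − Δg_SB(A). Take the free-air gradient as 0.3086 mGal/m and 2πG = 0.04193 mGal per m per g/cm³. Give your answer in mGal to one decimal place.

Δg_SB(A) = 978017.98 − 978167.54 + 0.3086×306.8 − 0.04193×2.94×306.8 = -92.70 mGal
Δg_SB(B) = 977931.64 − 978167.54 + 0.3086×720.9 − 0.04193×2.94×720.9 = -102.30 mGal
Difference = -102.30 − (-92.70) = -9.60 mGal

-9.6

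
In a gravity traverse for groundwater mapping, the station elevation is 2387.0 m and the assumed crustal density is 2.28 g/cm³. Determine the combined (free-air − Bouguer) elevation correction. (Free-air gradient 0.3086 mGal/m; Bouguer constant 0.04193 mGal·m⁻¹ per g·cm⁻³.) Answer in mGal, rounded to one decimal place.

508.4

Combined gradient = 0.3086 − 0.04193 × 2.28 = 0.2129996 mGal/m
Combined elevation correction = 0.2129996 × 2387.0 = 508.4 mGal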